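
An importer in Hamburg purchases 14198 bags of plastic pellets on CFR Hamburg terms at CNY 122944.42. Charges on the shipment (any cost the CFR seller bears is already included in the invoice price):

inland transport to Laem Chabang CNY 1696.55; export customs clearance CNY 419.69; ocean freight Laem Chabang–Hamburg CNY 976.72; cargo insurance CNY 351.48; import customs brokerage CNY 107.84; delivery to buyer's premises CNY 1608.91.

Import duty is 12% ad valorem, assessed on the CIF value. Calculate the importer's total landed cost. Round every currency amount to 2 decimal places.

CFR: the seller pays costs through ocean freight to the destination port, but not insurance.
Already in the invoice (seller's account under CFR): inland to port, export clearance, freight — exclude.
CIF value = CFR price + insurance = 122944.42 + 351.48 = 123295.90
Import duty = 123295.90 × 12% = 14795.51
Buyer bears: insurance 351.48 + brokerage 107.84 + delivery 1608.91 + duty 14795.51 = 16863.74
Landed cost = invoice 122944.42 + 16863.74 = 139808.16

Total landed cost: CNY 139808.16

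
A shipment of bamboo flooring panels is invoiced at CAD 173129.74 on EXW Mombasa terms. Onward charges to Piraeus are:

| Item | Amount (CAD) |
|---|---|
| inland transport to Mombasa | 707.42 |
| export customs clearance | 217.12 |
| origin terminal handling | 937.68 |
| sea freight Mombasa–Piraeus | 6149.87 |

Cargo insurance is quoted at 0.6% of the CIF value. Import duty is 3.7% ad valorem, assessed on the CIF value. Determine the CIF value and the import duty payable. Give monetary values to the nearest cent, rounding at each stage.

CIF value: CAD 182235.24; import duty: CAD 6742.70

Let C be the CIF value. C = EXW price + pre-shipment costs + freight + 0.6% × C
C − 0.6% × C = 173129.74 + 707.42 + 217.12 + 937.68 + 6149.87
0.994 × C = 181141.83
C = 181141.83 / 0.994 = 182235.24
Insurance premium = 0.6% × 182235.24 = 1093.41
Import duty = 182235.24 × 3.7% = 6742.70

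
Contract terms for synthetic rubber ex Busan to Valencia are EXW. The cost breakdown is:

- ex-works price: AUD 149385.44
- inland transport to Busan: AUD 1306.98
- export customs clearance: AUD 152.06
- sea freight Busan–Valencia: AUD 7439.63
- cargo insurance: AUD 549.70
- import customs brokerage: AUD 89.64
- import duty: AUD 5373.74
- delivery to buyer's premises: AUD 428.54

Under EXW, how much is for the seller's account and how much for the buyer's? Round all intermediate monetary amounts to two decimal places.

EXW: the seller makes goods available at their premises; the buyer bears all onward costs.
Seller's account: goods 149385.44 = 149385.44
Buyer's account: inland to port 1306.98 + export clearance 152.06 + freight 7439.63 + insurance 549.70 + brokerage 89.64 + duty 5373.74 + delivery 428.54 = 15340.29

Seller: AUD 149385.44; buyer: AUD 15340.29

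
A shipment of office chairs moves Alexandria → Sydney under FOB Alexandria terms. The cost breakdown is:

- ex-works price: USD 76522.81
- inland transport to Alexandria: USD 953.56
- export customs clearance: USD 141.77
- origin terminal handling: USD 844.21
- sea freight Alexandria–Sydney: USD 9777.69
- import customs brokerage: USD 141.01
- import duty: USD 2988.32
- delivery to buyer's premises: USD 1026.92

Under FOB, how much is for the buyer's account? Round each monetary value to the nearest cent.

FOB: the seller bears costs until goods are on board at the origin port; the buyer bears freight, insurance and all costs thereafter.
Seller's account: goods 76522.81 + inland to port 953.56 + export clearance 141.77 + origin terminal 844.21 = 78462.35
Buyer's account: freight 9777.69 + brokerage 141.01 + duty 2988.32 + delivery 1026.92 = 13933.94

Buyer's account: USD 13933.94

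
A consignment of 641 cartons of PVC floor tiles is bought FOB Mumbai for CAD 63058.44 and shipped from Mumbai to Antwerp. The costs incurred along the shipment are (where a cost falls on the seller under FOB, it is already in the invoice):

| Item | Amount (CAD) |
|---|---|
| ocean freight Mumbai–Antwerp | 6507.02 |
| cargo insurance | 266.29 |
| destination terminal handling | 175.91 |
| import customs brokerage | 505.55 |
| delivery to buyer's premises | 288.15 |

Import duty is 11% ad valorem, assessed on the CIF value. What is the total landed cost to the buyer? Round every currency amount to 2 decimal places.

Total landed cost: CAD 78482.85

FOB: the seller bears costs until goods are on board at the origin port; the buyer bears freight, insurance and all costs thereafter.
CIF value = FOB price + freight + insurance = 63058.44 + 6507.02 + 266.29 = 69831.75
Import duty = 69831.75 × 11% = 7681.49
Buyer bears: freight 6507.02 + insurance 266.29 + destination terminal 175.91 + brokerage 505.55 + delivery 288.15 + duty 7681.49 = 15424.41
Landed cost = invoice 63058.44 + 15424.41 = 78482.85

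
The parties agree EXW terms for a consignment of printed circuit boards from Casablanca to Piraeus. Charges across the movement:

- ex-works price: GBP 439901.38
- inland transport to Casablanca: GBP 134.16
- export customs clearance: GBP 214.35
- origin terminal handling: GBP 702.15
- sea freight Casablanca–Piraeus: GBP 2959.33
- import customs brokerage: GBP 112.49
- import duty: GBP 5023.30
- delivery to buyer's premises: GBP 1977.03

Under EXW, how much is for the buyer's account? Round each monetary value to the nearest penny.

EXW: the seller makes goods available at their premises; the buyer bears all onward costs.
Seller's account: goods 439901.38 = 439901.38
Buyer's account: inland to port 134.16 + export clearance 214.35 + origin terminal 702.15 + freight 2959.33 + brokerage 112.49 + duty 5023.30 + delivery 1977.03 = 11122.81

Buyer's account: GBP 11122.81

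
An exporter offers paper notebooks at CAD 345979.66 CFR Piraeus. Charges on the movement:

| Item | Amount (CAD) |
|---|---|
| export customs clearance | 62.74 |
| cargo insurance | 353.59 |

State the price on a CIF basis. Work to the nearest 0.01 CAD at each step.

CIF price: CAD 346333.25

Not relevant to the conversion: export clearance — on the seller under both CFR and CIF; already in the CFR price and stays in the CIF price.
From CFR to CIF, the seller additionally bears: insurance.
CIF price = 345979.66 + 353.59 = 346333.25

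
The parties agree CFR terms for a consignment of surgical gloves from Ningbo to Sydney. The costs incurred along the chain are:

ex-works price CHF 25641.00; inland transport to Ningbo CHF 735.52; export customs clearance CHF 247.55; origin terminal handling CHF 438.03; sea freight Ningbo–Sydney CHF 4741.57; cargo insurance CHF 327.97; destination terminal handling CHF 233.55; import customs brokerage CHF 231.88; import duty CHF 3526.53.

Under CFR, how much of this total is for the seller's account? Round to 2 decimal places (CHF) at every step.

CFR: the seller pays costs through ocean freight to the destination port, but not insurance.
Seller's account: goods 25641.00 + inland to port 735.52 + export clearance 247.55 + origin terminal 438.03 + freight 4741.57 = 31803.67
Buyer's account: insurance 327.97 + destination terminal 233.55 + brokerage 231.88 + duty 3526.53 = 4319.93

Seller's account: CHF 31803.67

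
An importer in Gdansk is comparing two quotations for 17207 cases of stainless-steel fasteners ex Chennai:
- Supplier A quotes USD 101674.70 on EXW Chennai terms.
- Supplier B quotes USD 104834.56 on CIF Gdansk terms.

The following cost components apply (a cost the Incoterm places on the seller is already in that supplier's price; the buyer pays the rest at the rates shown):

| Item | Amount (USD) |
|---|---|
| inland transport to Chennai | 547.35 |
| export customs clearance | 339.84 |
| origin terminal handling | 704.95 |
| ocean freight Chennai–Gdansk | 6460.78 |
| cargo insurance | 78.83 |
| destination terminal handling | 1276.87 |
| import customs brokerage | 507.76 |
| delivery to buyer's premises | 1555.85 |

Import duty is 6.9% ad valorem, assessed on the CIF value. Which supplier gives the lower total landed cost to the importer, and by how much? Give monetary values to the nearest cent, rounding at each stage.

Supplier B is cheaper by USD 5314.96

Supplier A (EXW):
CIF value = EXW price + inland to port + export clearance + origin terminal + freight + insurance = 101674.70 + 547.35 + 339.84 + 704.95 + 6460.78 + 78.83 = 109806.45
Import duty = 109806.45 × 6.9% = 7576.65
Buyer bears (A): 547.35 + 339.84 + 704.95 + 6460.78 + 78.83 + 1276.87 + 507.76 + 1555.85 = 11472.23
Landed cost (A) = invoice 101674.70 + 11472.23 + duty 7576.65 = 120723.58
Supplier B (CIF):
The CIF price already equals the CIF value: 104834.56
Import duty = 104834.56 × 6.9% = 7233.58
Buyer bears (B): 1276.87 + 507.76 + 1555.85 = 3340.48
Landed cost (B) = invoice 104834.56 + 3340.48 + duty 7233.58 = 115408.62
Difference = |120723.58 − 115408.62| = 5314.96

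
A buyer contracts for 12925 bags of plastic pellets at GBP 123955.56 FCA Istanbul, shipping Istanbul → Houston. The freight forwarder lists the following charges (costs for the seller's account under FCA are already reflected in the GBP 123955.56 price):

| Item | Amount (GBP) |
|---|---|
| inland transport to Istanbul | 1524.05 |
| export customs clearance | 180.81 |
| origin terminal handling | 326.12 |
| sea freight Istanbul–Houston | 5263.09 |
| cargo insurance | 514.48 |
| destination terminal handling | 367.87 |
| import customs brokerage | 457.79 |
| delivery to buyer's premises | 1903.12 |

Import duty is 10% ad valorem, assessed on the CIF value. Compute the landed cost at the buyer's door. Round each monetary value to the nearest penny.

Total landed cost: GBP 145793.96

FCA: the seller delivers export-cleared goods to the carrier; the buyer bears costs from that point.
Already in the invoice (seller's account under FCA): inland to port, export clearance — exclude.
CIF value = FCA price + origin terminal + freight + insurance = 123955.56 + 326.12 + 5263.09 + 514.48 = 130059.25
Import duty = 130059.25 × 10% = 13005.93
Buyer bears: origin terminal 326.12 + freight 5263.09 + insurance 514.48 + destination terminal 367.87 + brokerage 457.79 + delivery 1903.12 + duty 13005.93 = 21838.40
Landed cost = invoice 123955.56 + 21838.40 = 145793.96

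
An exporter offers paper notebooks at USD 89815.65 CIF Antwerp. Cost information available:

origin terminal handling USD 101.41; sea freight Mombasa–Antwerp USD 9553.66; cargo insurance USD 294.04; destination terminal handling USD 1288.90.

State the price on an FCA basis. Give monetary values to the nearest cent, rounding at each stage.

Not relevant to the conversion: destination terminal — on the buyer under both terms; not part of either seller's price.
From CIF to FCA, the seller no longer bears: origin terminal, freight, insurance.
FCA price = 89815.65 − 101.41 − 9553.66 − 294.04 = 79866.54

FCA price: USD 79866.54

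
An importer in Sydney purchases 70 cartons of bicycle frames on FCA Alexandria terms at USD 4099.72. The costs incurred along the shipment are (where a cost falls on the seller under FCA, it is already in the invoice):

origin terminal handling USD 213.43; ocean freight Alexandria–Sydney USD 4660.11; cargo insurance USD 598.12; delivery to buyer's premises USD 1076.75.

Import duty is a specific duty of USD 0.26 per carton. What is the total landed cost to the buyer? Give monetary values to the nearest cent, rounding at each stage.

Total landed cost: USD 10666.33

FCA: the seller delivers export-cleared goods to the carrier; the buyer bears costs from that point.
CIF value = FCA price + origin terminal + freight + insurance = 4099.72 + 213.43 + 4660.11 + 598.12 = 9571.38
Import duty = 70 × 0.26 = 18.20
Buyer bears: origin terminal 213.43 + freight 4660.11 + insurance 598.12 + delivery 1076.75 + duty 18.20 = 6566.61
Landed cost = invoice 4099.72 + 6566.61 = 10666.33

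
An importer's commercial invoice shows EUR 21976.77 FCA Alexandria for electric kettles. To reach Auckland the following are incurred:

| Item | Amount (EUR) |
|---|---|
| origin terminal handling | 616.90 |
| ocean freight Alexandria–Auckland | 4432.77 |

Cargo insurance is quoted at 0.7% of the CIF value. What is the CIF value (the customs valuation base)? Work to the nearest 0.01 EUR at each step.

CIF value: EUR 27216.96

Let C be the CIF value. C = FCA price + pre-shipment costs + freight + 0.7% × C
C − 0.7% × C = 21976.77 + 616.90 + 4432.77
0.993 × C = 27026.44
C = 27026.44 / 0.993 = 27216.96
Insurance premium = 0.7% × 27216.96 = 190.52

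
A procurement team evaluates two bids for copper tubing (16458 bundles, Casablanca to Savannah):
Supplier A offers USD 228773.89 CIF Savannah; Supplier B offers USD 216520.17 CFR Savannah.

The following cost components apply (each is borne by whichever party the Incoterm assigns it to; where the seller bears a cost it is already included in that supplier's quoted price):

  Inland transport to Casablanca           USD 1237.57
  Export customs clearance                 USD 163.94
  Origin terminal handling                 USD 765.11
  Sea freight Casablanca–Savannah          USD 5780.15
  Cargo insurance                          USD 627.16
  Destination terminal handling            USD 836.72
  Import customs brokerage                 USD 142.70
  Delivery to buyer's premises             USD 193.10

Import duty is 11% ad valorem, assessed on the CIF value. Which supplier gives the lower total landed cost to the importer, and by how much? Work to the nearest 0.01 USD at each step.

Supplier A (CIF):
The CIF price already equals the CIF value: 228773.89
Import duty = 228773.89 × 11% = 25165.13
Buyer bears (A): 836.72 + 142.70 + 193.10 = 1172.52
Landed cost (A) = invoice 228773.89 + 1172.52 + duty 25165.13 = 255111.54
Supplier B (CFR):
CIF value = CFR price + insurance = 216520.17 + 627.16 = 217147.33
Import duty = 217147.33 × 11% = 23886.21
Buyer bears (B): 627.16 + 836.72 + 142.70 + 193.10 = 1799.68
Landed cost (B) = invoice 216520.17 + 1799.68 + duty 23886.21 = 242206.06
Difference = |255111.54 − 242206.06| = 12905.48

Supplier B is cheaper by USD 12905.48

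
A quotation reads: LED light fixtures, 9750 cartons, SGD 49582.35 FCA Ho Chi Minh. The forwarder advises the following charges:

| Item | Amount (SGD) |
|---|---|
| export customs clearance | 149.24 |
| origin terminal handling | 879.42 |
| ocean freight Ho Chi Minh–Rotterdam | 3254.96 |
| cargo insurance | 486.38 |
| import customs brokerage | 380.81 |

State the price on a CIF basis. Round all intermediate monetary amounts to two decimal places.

Not relevant to the conversion: export clearance — on the seller under both FCA and CIF; already in the FCA price and stays in the CIF price. brokerage — on the buyer under both terms; not part of either seller's price.
From FCA to CIF, the seller additionally bears: origin terminal, freight, insurance.
CIF price = 49582.35 + 879.42 + 3254.96 + 486.38 = 54203.11

CIF price: SGD 54203.11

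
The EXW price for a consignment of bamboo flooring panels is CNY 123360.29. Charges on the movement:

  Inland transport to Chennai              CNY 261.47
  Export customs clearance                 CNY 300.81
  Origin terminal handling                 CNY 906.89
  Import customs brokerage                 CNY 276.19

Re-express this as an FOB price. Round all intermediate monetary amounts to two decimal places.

FOB price: CNY 124829.46

Not relevant to the conversion: brokerage — on the buyer under both terms; not part of either seller's price.
From EXW to FOB, the seller additionally bears: inland to port, export clearance, origin terminal.
FOB price = 123360.29 + 261.47 + 300.81 + 906.89 = 124829.46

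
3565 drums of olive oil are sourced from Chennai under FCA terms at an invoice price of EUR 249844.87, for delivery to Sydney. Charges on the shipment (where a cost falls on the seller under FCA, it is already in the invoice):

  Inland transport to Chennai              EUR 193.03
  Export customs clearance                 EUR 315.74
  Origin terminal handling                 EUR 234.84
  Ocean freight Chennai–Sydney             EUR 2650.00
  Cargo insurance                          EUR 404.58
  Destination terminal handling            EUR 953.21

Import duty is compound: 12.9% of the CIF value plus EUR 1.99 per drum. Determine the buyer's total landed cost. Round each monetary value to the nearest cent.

FCA: the seller delivers export-cleared goods to the carrier; the buyer bears costs from that point.
Already in the invoice (seller's account under FCA): inland to port, export clearance — exclude.
CIF value = FCA price + origin terminal + freight + insurance = 249844.87 + 234.84 + 2650.00 + 404.58 = 253134.29
Ad valorem component: 253134.29 × 12.9% = 32654.32
Specific component: 3565 × 1.99 = 7094.35
Import duty = 32654.32 + 7094.35 = 39748.67
Buyer bears: origin terminal 234.84 + freight 2650.00 + insurance 404.58 + destination terminal 953.21 + duty 39748.67 = 43991.30
Landed cost = invoice 249844.87 + 43991.30 = 293836.17

Total landed cost: EUR 293836.17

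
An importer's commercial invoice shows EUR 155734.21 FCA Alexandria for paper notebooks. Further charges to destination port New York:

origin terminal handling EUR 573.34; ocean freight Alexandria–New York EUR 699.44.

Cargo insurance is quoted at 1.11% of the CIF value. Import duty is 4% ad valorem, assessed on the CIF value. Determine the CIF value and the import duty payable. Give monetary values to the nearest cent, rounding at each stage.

Let C be the CIF value. C = FCA price + pre-shipment costs + freight + 1.11% × C
C − 1.11% × C = 155734.21 + 573.34 + 699.44
0.9889 × C = 157006.99
C = 157006.99 / 0.9889 = 158769.33
Insurance premium = 1.11% × 158769.33 = 1762.34
Import duty = 158769.33 × 4% = 6350.77

CIF value: EUR 158769.33; import duty: EUR 6350.77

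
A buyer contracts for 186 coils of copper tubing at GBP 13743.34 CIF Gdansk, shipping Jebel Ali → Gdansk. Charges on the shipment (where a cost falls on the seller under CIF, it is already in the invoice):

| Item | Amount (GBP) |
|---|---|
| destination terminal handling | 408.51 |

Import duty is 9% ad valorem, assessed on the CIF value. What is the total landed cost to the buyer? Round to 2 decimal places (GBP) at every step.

CIF: the seller pays costs through ocean freight and marine insurance to the destination port.
The CIF price already equals the CIF value: 13743.34
Import duty = 13743.34 × 9% = 1236.90
Buyer bears: destination terminal 408.51 + duty 1236.90 = 1645.41
Landed cost = invoice 13743.34 + 1645.41 = 15388.75

Total landed cost: GBP 15388.75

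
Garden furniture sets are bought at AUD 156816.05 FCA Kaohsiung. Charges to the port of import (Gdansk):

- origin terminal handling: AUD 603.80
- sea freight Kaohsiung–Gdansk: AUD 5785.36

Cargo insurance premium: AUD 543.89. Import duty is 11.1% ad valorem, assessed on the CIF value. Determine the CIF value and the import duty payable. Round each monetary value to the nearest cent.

CIF = FCA price + pre-shipment costs + freight + insurance
CIF = 156816.05 + 603.80 + 5785.36 + 543.89 = 163749.10
Import duty = 163749.10 × 11.1% = 18176.15

CIF value: AUD 163749.10; import duty: AUD 18176.15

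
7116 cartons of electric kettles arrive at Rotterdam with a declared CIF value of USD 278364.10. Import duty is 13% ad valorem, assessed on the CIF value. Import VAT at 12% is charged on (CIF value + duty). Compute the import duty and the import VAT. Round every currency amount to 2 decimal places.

Import duty = 278364.10 × 13% = 36187.33
VAT base = CIF + duty = 278364.10 + 36187.33 = 314551.43
Import VAT = 314551.43 × 12% = 37746.17

Import duty: USD 36187.33; import VAT: USD 37746.17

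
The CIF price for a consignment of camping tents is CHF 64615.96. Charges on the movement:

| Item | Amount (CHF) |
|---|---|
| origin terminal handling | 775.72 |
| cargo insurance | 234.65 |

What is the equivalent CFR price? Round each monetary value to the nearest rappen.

CFR price: CHF 64381.31

Not relevant to the conversion: origin terminal — on the seller under both CIF and CFR; already in the CIF price and stays in the CFR price.
From CIF to CFR, the seller no longer bears: insurance.
CFR price = 64615.96 − 234.65 = 64381.31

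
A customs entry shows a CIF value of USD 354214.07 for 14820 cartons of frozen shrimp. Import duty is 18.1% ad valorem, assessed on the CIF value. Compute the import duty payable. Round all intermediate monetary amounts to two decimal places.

Import duty: USD 64112.75

Import duty = 354214.07 × 18.1% = 64112.75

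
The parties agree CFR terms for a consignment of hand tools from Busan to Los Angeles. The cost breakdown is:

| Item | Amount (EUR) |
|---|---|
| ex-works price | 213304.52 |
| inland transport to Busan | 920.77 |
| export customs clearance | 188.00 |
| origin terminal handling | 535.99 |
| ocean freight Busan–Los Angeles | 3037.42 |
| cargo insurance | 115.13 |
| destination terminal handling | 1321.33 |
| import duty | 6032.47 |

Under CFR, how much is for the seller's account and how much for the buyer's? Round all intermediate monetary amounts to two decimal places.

Seller: EUR 217986.70; buyer: EUR 7468.93

CFR: the seller pays costs through ocean freight to the destination port, but not insurance.
Seller's account: goods 213304.52 + inland to port 920.77 + export clearance 188.00 + origin terminal 535.99 + freight 3037.42 = 217986.70
Buyer's account: insurance 115.13 + destination terminal 1321.33 + duty 6032.47 = 7468.93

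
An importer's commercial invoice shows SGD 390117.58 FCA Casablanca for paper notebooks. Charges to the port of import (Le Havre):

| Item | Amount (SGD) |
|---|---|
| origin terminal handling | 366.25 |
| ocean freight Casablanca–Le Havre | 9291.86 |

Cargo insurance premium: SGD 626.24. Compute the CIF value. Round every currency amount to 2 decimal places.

CIF value: SGD 400401.93

CIF = FCA price + pre-shipment costs + freight + insurance
CIF = 390117.58 + 366.25 + 9291.86 + 626.24 = 400401.93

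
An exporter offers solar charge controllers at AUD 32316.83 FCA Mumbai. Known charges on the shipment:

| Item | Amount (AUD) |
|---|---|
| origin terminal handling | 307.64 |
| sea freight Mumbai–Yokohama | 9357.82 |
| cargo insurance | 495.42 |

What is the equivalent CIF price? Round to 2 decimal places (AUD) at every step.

CIF price: AUD 42477.71

From FCA to CIF, the seller additionally bears: origin terminal, freight, insurance.
CIF price = 32316.83 + 307.64 + 9357.82 + 495.42 = 42477.71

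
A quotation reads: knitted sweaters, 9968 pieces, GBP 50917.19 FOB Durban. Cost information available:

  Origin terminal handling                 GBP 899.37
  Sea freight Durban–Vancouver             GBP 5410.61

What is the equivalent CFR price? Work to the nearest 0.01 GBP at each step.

Not relevant to the conversion: origin terminal — on the seller under both FOB and CFR; already in the FOB price and stays in the CFR price.
From FOB to CFR, the seller additionally bears: freight.
CFR price = 50917.19 + 5410.61 = 56327.80

CFR price: GBP 56327.80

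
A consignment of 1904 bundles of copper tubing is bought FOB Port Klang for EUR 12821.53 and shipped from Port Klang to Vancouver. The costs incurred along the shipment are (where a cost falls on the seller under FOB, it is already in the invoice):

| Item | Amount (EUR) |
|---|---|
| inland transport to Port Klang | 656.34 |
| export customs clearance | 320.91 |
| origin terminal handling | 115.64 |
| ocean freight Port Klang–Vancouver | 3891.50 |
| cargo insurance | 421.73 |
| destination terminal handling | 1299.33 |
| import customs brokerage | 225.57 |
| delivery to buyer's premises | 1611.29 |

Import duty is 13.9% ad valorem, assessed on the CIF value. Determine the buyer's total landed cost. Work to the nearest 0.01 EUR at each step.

Total landed cost: EUR 22652.68

FOB: the seller bears costs until goods are on board at the origin port; the buyer bears freight, insurance and all costs thereafter.
Already in the invoice (seller's account under FOB): inland to port, export clearance, origin terminal — exclude.
CIF value = FOB price + freight + insurance = 12821.53 + 3891.50 + 421.73 = 17134.76
Import duty = 17134.76 × 13.9% = 2381.73
Buyer bears: freight 3891.50 + insurance 421.73 + destination terminal 1299.33 + brokerage 225.57 + delivery 1611.29 + duty 2381.73 = 9831.15
Landed cost = invoice 12821.53 + 9831.15 = 22652.68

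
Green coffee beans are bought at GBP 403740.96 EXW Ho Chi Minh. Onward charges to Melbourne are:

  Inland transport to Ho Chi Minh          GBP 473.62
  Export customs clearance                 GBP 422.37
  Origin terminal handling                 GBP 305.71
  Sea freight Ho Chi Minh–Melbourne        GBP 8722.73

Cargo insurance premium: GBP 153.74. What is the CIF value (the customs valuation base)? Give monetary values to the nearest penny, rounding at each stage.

CIF = EXW price + pre-shipment costs + freight + insurance
CIF = 403740.96 + 473.62 + 422.37 + 305.71 + 8722.73 + 153.74 = 413819.13

CIF value: GBP 413819.13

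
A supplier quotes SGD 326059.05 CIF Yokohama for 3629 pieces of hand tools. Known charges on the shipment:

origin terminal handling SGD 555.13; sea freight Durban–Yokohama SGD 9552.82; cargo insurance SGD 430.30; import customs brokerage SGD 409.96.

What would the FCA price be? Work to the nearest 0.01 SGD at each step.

FCA price: SGD 315520.80

Not relevant to the conversion: brokerage — on the buyer under both terms; not part of either seller's price.
From CIF to FCA, the seller no longer bears: origin terminal, freight, insurance.
FCA price = 326059.05 − 555.13 − 9552.82 − 430.30 = 315520.80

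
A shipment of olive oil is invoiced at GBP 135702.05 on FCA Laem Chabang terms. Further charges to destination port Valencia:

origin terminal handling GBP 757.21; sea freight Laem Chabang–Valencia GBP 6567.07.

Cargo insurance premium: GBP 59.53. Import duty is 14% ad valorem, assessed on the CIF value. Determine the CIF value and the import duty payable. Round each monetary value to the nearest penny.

CIF value: GBP 143085.86; import duty: GBP 20032.02

CIF = FCA price + pre-shipment costs + freight + insurance
CIF = 135702.05 + 757.21 + 6567.07 + 59.53 = 143085.86
Import duty = 143085.86 × 14% = 20032.02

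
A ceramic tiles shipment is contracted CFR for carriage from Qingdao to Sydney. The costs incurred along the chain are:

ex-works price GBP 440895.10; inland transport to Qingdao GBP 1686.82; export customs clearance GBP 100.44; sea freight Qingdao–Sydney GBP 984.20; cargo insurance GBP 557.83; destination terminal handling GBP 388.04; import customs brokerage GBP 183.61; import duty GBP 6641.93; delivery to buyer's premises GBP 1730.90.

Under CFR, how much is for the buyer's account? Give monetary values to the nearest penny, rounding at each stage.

CFR: the seller pays costs through ocean freight to the destination port, but not insurance.
Seller's account: goods 440895.10 + inland to port 1686.82 + export clearance 100.44 + freight 984.20 = 443666.56
Buyer's account: insurance 557.83 + destination terminal 388.04 + brokerage 183.61 + duty 6641.93 + delivery 1730.90 = 9502.31

Buyer's account: GBP 9502.31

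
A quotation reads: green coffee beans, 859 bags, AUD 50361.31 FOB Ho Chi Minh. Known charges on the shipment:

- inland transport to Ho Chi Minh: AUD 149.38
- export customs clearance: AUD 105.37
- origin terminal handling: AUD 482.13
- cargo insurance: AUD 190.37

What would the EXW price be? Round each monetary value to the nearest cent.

EXW price: AUD 49624.43

Not relevant to the conversion: insurance — on the buyer under both terms; not part of either seller's price.
From FOB to EXW, the seller no longer bears: inland to port, export clearance, origin terminal.
EXW price = 50361.31 − 149.38 − 105.37 − 482.13 = 49624.43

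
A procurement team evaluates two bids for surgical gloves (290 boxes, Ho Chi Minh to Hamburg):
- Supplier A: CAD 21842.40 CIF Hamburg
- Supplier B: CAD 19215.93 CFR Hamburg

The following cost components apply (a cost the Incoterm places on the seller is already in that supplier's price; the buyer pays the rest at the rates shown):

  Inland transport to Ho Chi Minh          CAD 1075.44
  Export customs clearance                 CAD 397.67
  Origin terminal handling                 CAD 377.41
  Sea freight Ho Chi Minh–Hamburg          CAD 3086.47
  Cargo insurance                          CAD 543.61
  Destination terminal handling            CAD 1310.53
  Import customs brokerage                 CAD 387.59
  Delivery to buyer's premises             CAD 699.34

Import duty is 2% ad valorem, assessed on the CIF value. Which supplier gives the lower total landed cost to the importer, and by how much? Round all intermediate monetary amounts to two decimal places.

Supplier A (CIF):
The CIF price already equals the CIF value: 21842.40
Import duty = 21842.40 × 2% = 436.85
Buyer bears (A): 1310.53 + 387.59 + 699.34 = 2397.46
Landed cost (A) = invoice 21842.40 + 2397.46 + duty 436.85 = 24676.71
Supplier B (CFR):
CIF value = CFR price + insurance = 19215.93 + 543.61 = 19759.54
Import duty = 19759.54 × 2% = 395.19
Buyer bears (B): 543.61 + 1310.53 + 387.59 + 699.34 = 2941.07
Landed cost (B) = invoice 19215.93 + 2941.07 + duty 395.19 = 22552.19
Difference = |24676.71 − 22552.19| = 2124.52

Supplier B is cheaper by CAD 2124.52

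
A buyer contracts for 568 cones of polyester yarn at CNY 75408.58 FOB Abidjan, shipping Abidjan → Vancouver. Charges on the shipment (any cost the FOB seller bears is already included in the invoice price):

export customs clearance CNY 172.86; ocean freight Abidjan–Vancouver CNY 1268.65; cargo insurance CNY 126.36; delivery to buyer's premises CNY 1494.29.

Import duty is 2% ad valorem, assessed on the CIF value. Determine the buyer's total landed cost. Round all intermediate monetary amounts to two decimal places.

FOB: the seller bears costs until goods are on board at the origin port; the buyer bears freight, insurance and all costs thereafter.
Already in the invoice (seller's account under FOB): export clearance — exclude.
CIF value = FOB price + freight + insurance = 75408.58 + 1268.65 + 126.36 = 76803.59
Import duty = 76803.59 × 2% = 1536.07
Buyer bears: freight 1268.65 + insurance 126.36 + delivery 1494.29 + duty 1536.07 = 4425.37
Landed cost = invoice 75408.58 + 4425.37 = 79833.95

Total landed cost: CNY 79833.95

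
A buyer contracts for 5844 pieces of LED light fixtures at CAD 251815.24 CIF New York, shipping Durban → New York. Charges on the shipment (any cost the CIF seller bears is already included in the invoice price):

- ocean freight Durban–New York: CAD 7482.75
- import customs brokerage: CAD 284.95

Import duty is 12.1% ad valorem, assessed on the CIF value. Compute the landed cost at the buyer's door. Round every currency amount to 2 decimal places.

Total landed cost: CAD 282569.83

CIF: the seller pays costs through ocean freight and marine insurance to the destination port.
Already in the invoice (seller's account under CIF): freight — exclude.
The CIF price already equals the CIF value: 251815.24
Import duty = 251815.24 × 12.1% = 30469.64
Buyer bears: brokerage 284.95 + duty 30469.64 = 30754.59
Landed cost = invoice 251815.24 + 30754.59 = 282569.83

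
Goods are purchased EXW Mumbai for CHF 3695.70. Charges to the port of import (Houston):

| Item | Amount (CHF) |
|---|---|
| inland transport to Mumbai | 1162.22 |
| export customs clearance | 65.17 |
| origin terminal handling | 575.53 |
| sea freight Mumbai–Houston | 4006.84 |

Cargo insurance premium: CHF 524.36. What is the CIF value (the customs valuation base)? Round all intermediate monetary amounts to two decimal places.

CIF = EXW price + pre-shipment costs + freight + insurance
CIF = 3695.70 + 1162.22 + 65.17 + 575.53 + 4006.84 + 524.36 = 10029.82

CIF value: CHF 10029.82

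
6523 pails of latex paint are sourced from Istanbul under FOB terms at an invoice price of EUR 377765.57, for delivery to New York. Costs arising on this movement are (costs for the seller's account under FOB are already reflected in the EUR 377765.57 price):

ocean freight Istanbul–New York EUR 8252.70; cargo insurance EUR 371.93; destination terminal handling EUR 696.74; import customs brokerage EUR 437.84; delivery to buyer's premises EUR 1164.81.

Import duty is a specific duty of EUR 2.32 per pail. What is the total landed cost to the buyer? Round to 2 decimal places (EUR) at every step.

FOB: the seller bears costs until goods are on board at the origin port; the buyer bears freight, insurance and all costs thereafter.
CIF value = FOB price + freight + insurance = 377765.57 + 8252.70 + 371.93 = 386390.20
Import duty = 6523 × 2.32 = 15133.36
Buyer bears: freight 8252.70 + insurance 371.93 + destination terminal 696.74 + brokerage 437.84 + delivery 1164.81 + duty 15133.36 = 26057.38
Landed cost = invoice 377765.57 + 26057.38 = 403822.95

Total landed cost: EUR 403822.95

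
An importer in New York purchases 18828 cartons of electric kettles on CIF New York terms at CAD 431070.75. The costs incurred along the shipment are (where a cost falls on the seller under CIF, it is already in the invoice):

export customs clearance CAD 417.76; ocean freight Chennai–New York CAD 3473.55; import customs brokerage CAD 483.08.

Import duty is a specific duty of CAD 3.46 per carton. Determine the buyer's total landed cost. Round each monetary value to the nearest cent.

Total landed cost: CAD 496698.71

CIF: the seller pays costs through ocean freight and marine insurance to the destination port.
Already in the invoice (seller's account under CIF): export clearance, freight — exclude.
The CIF price already equals the CIF value: 431070.75
Import duty = 18828 × 3.46 = 65144.88
Buyer bears: brokerage 483.08 + duty 65144.88 = 65627.96
Landed cost = invoice 431070.75 + 65627.96 = 496698.71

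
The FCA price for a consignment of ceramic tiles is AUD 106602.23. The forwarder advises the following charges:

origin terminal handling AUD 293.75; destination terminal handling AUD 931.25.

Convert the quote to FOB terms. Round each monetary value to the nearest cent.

Not relevant to the conversion: destination terminal — on the buyer under both terms; not part of either seller's price.
From FCA to FOB, the seller additionally bears: origin terminal.
FOB price = 106602.23 + 293.75 = 106895.98

FOB price: AUD 106895.98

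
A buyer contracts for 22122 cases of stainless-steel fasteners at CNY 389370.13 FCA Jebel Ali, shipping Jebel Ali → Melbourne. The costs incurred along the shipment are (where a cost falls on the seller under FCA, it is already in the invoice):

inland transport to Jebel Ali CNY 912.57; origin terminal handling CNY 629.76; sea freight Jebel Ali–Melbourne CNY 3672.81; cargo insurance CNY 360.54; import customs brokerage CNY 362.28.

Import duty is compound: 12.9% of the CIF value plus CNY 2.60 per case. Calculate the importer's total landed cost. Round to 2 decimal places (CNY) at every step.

Total landed cost: CNY 502743.01

FCA: the seller delivers export-cleared goods to the carrier; the buyer bears costs from that point.
Already in the invoice (seller's account under FCA): inland to port — exclude.
CIF value = FCA price + origin terminal + freight + insurance = 389370.13 + 629.76 + 3672.81 + 360.54 = 394033.24
Ad valorem component: 394033.24 × 12.9% = 50830.29
Specific component: 22122 × 2.60 = 57517.20
Import duty = 50830.29 + 57517.20 = 108347.49
Buyer bears: origin terminal 629.76 + freight 3672.81 + insurance 360.54 + brokerage 362.28 + duty 108347.49 = 113372.88
Landed cost = invoice 389370.13 + 113372.88 = 502743.01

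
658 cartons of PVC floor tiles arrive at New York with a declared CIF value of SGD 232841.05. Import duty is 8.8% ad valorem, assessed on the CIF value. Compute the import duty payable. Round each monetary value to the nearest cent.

Import duty = 232841.05 × 8.8% = 20490.01

Import duty: SGD 20490.01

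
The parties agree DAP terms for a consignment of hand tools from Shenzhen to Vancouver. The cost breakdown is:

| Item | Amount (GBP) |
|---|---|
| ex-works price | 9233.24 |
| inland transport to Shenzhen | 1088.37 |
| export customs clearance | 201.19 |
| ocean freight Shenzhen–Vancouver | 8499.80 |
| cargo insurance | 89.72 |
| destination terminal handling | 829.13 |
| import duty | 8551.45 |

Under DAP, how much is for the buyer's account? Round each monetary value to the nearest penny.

Buyer's account: GBP 8551.45

DAP: the seller bears all costs to the named destination except import duty and clearance.
Seller's account: goods 9233.24 + inland to port 1088.37 + export clearance 201.19 + freight 8499.80 + insurance 89.72 + destination terminal 829.13 = 19941.45
Buyer's account: duty 8551.45 = 8551.45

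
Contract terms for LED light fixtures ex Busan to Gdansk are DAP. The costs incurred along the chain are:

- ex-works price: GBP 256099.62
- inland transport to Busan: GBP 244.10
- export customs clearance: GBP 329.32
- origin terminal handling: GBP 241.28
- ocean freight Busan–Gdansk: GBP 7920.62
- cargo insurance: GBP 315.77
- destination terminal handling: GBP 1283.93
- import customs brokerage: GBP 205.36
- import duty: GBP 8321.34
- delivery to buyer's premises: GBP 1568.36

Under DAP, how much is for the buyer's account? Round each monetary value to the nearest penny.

DAP: the seller bears all costs to the named destination except import duty and clearance.
Seller's account: goods 256099.62 + inland to port 244.10 + export clearance 329.32 + origin terminal 241.28 + freight 7920.62 + insurance 315.77 + destination terminal 1283.93 + delivery 1568.36 = 268003.00
Buyer's account: brokerage 205.36 + duty 8321.34 = 8526.70

Buyer's account: GBP 8526.70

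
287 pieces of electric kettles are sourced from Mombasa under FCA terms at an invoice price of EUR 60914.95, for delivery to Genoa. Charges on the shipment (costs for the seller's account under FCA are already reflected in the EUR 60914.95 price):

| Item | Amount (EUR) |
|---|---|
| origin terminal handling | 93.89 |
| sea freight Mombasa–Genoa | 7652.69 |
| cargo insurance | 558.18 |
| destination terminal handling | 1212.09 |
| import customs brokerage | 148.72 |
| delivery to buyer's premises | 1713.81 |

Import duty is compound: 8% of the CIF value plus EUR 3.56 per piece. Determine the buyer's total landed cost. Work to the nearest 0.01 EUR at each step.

FCA: the seller delivers export-cleared goods to the carrier; the buyer bears costs from that point.
CIF value = FCA price + origin terminal + freight + insurance = 60914.95 + 93.89 + 7652.69 + 558.18 = 69219.71
Ad valorem component: 69219.71 × 8% = 5537.58
Specific component: 287 × 3.56 = 1021.72
Import duty = 5537.58 + 1021.72 = 6559.30
Buyer bears: origin terminal 93.89 + freight 7652.69 + insurance 558.18 + destination terminal 1212.09 + brokerage 148.72 + delivery 1713.81 + duty 6559.30 = 17938.68
Landed cost = invoice 60914.95 + 17938.68 = 78853.63

Total landed cost: EUR 78853.63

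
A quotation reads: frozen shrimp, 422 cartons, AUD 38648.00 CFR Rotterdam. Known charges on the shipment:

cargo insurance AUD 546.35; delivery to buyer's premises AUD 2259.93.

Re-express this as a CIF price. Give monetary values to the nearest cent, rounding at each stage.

CIF price: AUD 39194.35

Not relevant to the conversion: delivery — on the buyer under both terms; not part of either seller's price.
From CFR to CIF, the seller additionally bears: insurance.
CIF price = 38648.00 + 546.35 = 39194.35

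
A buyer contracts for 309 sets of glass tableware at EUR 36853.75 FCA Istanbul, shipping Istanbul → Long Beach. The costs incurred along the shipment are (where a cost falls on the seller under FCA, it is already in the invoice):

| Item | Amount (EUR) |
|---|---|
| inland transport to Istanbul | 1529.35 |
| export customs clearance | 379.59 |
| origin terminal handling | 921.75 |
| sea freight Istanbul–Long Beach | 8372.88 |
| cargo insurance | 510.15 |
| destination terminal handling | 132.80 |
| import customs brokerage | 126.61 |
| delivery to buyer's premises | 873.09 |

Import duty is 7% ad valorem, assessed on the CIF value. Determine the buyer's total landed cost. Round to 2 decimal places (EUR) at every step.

Total landed cost: EUR 51057.13

FCA: the seller delivers export-cleared goods to the carrier; the buyer bears costs from that point.
Already in the invoice (seller's account under FCA): inland to port, export clearance — exclude.
CIF value = FCA price + origin terminal + freight + insurance = 36853.75 + 921.75 + 8372.88 + 510.15 = 46658.53
Import duty = 46658.53 × 7% = 3266.10
Buyer bears: origin terminal 921.75 + freight 8372.88 + insurance 510.15 + destination terminal 132.80 + brokerage 126.61 + delivery 873.09 + duty 3266.10 = 14203.38
Landed cost = invoice 36853.75 + 14203.38 = 51057.13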